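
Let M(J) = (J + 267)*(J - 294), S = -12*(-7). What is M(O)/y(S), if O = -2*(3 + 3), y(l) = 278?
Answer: -39015/139 ≈ -280.68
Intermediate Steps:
S = 84
O = -12 (O = -2*6 = -12)
M(J) = (-294 + J)*(267 + J) (M(J) = (267 + J)*(-294 + J) = (-294 + J)*(267 + J))
M(O)/y(S) = (-78498 + (-12)**2 - 27*(-12))/278 = (-78498 + 144 + 324)*(1/278) = -78030*1/278 = -39015/139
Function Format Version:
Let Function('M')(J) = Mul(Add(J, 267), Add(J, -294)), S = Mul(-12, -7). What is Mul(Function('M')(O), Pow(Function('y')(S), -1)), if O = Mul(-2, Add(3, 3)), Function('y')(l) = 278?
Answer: Rational(-39015, 139) ≈ -280.68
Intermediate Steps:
S = 84
O = -12 (O = Mul(-2, 6) = -12)
Function('M')(J) = Mul(Add(-294, J), Add(267, J)) (Function('M')(J) = Mul(Add(267, J), Add(-294, J)) = Mul(Add(-294, J), Add(267, J)))
Mul(Function('M')(O), Pow(Function('y')(S), -1)) = Mul(Add(-78498, Pow(-12, 2), Mul(-27, -12)), Pow(278, -1)) = Mul(Add(-78498, 144, 324), Rational(1, 278)) = Mul(-78030, Rational(1, 278)) = Rational(-39015, 139)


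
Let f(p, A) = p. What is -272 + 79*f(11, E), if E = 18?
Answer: 597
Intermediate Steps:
-272 + 79*f(11, E) = -272 + 79*11 = -272 + 869 = 597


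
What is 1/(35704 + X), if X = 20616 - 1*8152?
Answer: 1/48168 ≈ 2.0761e-5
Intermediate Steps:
X = 12464 (X = 20616 - 8152 = 12464)
1/(35704 + X) = 1/(35704 + 12464) = 1/48168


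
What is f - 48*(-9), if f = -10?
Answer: 422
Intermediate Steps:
f - 48*(-9) = -10 - 48*(-9) = -10 + 432 = 422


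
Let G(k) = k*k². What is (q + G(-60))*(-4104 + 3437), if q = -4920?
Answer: 147353640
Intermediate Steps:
G(k) = k³
(q + G(-60))*(-4104 + 3437) = (-4920 + (-60)³)*(-4104 + 3437) = (-4920 - 216000)*(-667) = -220920*(-667) = 147353640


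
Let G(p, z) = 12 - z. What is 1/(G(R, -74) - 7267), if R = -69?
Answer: -1/7181 ≈ -0.00013926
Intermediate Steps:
1/(G(R, -74) - 7267) = 1/((12 - 1*(-74)) - 7267) = 1/((12 + 74) - 7267) = 1/(86 - 7267) = 1/(-7181) = -1/7181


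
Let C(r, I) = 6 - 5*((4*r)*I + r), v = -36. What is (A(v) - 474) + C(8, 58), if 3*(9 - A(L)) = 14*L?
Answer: -9611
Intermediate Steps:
C(r, I) = 6 - 5*r - 20*I*r (C(r, I) = 6 - 5*(4*I*r + r) = 6 - 5*(r + 4*I*r) = 6 + (-5*r - 20*I*r) = 6 - 5*r - 20*I*r)
A(L) = 9 - 14*L/3
(A(v) - 474) + C(8, 58) = ((9 - 14/3*(-36)) - 474) + (6 - 5*8 - 20*58*8) = ((9 + 168) - 474) + (6 - 40 - 9280) = (177 - 474) - 9314 = -297 - 9314 = -9611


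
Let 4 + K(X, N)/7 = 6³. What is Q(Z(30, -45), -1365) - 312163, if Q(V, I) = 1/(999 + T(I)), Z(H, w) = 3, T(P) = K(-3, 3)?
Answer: -775100728/2483 ≈ -3.1216e+5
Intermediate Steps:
K(X, N) = 1484 (K(X, N) = -28 + 7*6³ = -28 + 7*216 = -28 + 1512 = 1484)
T(P) = 1484
Q(V, I) = 1/2483 (Q(V, I) = 1/(999 + 1484) = 1/2483)
Q(Z(30, -45), -1365) - 312163 = 1/2483 - 312163 = -775100728/2483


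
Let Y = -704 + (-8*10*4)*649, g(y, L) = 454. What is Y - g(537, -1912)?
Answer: -208838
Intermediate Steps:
Y = -208384 (Y = -704 - 80*4*649 = -704 - 320*649 = -704 - 207680 = -208384)
Y - g(537, -1912) = -208384 - 1*454 = -208384 - 454 = -208838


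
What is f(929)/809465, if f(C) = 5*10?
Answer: 10/161893 ≈ 6.1769e-5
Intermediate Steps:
f(C) = 50
f(929)/809465 = 50/809465 = 50*(1/809465) = 10/161893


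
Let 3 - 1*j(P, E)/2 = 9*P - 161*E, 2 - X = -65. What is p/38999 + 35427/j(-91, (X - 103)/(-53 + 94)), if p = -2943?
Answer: 18827355259/725537396 ≈ 25.950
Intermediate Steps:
X = 67 (X = 2 - 1*(-65) = 2 + 65 = 67)
j(P, E) = 6 - 18*P + 322*E (j(P, E) = 6 - 2*(9*P - 161*E) = 6 - 2*(-161*E + 9*P) = 6 + (-18*P + 322*E) = 6 - 18*P + 322*E)
p/38999 + 35427/j(-91, (X - 103)/(-53 + 94)) = -2943/38999 + 35427/(6 - 18*(-91) + 322*((67 - 103)/(-53 + 94))) = -2943*1/38999 + 35427/(6 + 1638 + 322*(-36/41)) = -2943/38999 + 35427/(6 + 1638 + 322*(-36*1/41)) = -2943/38999 + 35427/(6 + 1638 + 322*(-36/41)) = -2943/38999 + 35427/(6 + 1638 - 11592/41) = -2943/38999 + 35427/(55812/41) = -2943/38999 + 35427*(41/55812) = -2943/38999 + 484169/18604 = 18827355259/725537396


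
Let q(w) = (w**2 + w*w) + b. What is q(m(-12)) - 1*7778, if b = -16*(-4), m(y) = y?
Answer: -7426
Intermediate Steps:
b = 64
q(w) = 64 + 2*w**2 (q(w) = (w**2 + w*w) + 64 = (w**2 + w**2) + 64 = 2*w**2 + 64 = 64 + 2*w**2)
q(m(-12)) - 1*7778 = (64 + 2*(-12)**2) - 1*7778 = (64 + 2*144) - 7778 = (64 + 288) - 7778 = 352 - 7778 = -7426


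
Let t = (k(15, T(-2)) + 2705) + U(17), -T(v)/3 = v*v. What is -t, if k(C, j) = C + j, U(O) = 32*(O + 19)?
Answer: -3860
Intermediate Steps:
U(O) = 608 + 32*O (U(O) = 32*(19 + O) = 608 + 32*O)
T(v) = -3*v² (T(v) = -3*v*v = -3*v²)
t = 3860 (t = ((15 - 3*(-2)²) + 2705) + (608 + 32*17) = ((15 - 3*4) + 2705) + (608 + 544) = ((15 - 12) + 2705) + 1152 = (3 + 2705) + 1152 = 2708 + 1152 = 3860)
-t = -1*3860 = -3860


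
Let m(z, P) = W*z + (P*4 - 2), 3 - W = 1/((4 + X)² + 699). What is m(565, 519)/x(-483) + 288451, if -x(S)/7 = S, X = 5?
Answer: 152140029487/527436 ≈ 2.8845e+5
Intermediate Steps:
W = 2339/780 (W = 3 - 1/((4 + 5)² + 699) = 3 - 1/(9² + 699) = 3 - 1/(81 + 699) = 3 - 1/780 = 2339/780 ≈ 2.9987)
x(S) = -7*S
m(z, P) = -2 + 4*P + 2339*z/780 (m(z, P) = 2339*z/780 + (P*4 - 2) = 2339*z/780 + (4*P - 2) = 2339*z/780 + (-2 + 4*P) = -2 + 4*P + 2339*z/780)
m(565, 519)/x(-483) + 288451 = (-2 + 4*519 + (2339/780)*565)/((-7*(-483))) + 288451 = (-2 + 2076 + 264307/156)/3381 + 288451 = (587851/156)*(1/3381) + 288451 = 587851/527436 + 288451 = 152140029487/527436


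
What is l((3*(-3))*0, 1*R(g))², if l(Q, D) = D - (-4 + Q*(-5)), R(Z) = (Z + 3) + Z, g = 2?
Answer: 121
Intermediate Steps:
R(Z) = 3 + 2*Z (R(Z) = (3 + Z) + Z = 3 + 2*Z)
l(Q, D) = 4 + D + 5*Q (l(Q, D) = D - (-4 - 5*Q) = D + (4 + 5*Q) = 4 + D + 5*Q)
l((3*(-3))*0, 1*R(g))² = (4 + 1*(3 + 2*2) + 5*((3*(-3))*0))² = (4 + 1*(3 + 4) + 5*(-9*0))² = (4 + 1*7 + 5*0)² = (4 + 7 + 0)² = 11² = 121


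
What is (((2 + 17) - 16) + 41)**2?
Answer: 1936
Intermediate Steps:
(((2 + 17) - 16) + 41)**2 = ((19 - 16) + 41)**2 = (3 + 41)**2 = 44**2 = 1936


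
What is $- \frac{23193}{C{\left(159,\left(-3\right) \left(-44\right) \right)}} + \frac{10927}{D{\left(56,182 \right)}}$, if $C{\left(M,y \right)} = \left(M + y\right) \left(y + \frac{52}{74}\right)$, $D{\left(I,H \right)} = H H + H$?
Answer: $- \frac{154388539}{566523165} \approx -0.27252$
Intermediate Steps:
$D{\left(I,H \right)} = H + H^{2}$ ($D{\left(I,H \right)} = H^{2} + H = H + H^{2}$)
$C{\left(M,y \right)} = \left(\frac{26}{37} + y\right) \left(M + y\right)$ ($C{\left(M,y \right)} = \left(M + y\right) \left(y + 52 \cdot \frac{1}{74}\right) = \left(M + y\right) \left(y + \frac{26}{37}\right) = \left(M + y\right) \left(\frac{26}{37} + y\right) = \left(\frac{26}{37} + y\right) \left(M + y\right)$)
$- \frac{23193}{C{\left(159,\left(-3\right) \left(-44\right) \right)}} + \frac{10927}{D{\left(56,182 \right)}} = - \frac{23193}{\left(\left(-3\right) \left(-44\right)\right)^{2} + \frac{26}{37} \cdot 159 + \frac{26 \left(\left(-3\right) \left(-44\right)\right)}{37} + 159 \left(\left(-3\right) \left(-44\right)\right)} + \frac{10927}{182 \left(1 + 182\right)} = - \frac{23193}{132^{2} + \frac{4134}{37} + \frac{26}{37} \cdot 132 + 159 \cdot 132} + \frac{10927}{182 \cdot 183} = - \frac{23193}{17424 + \frac{4134}{37} + \frac{3432}{37} + 20988} + \frac{10927}{33306} = - \frac{23193}{\frac{1428810}{37}} + 10927 \cdot \frac{1}{33306} = \left(-23193\right) \frac{37}{1428810} + \frac{1561}{4758} = - \frac{286047}{476270} + \frac{1561}{4758} = - \frac{154388539}{566523165}$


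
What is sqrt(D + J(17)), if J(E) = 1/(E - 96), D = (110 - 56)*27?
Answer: sqrt(9099299)/79 ≈ 38.184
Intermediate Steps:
D = 1458 (D = 54*27 = 1458)
J(E) = 1/(-96 + E)
sqrt(D + J(17)) = sqrt(1458 + 1/(-96 + 17)) = sqrt(1458 + 1/(-79)) = sqrt(1458 - 1/79) = sqrt(115181/79) = sqrt(9099299)/79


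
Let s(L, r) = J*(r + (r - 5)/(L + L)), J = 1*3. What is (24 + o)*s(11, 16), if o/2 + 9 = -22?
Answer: -1881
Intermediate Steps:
o = -62 (o = -18 + 2*(-22) = -18 - 44 = -62)
J = 3
s(L, r) = 3*r + 3*(-5 + r)/(2*L) (s(L, r) = 3*(r + (r - 5)/(L + L)) = 3*(r + (-5 + r)/((2*L))) = 3*(r + (-5 + r)*(1/(2*L))) = 3*(r + (-5 + r)/(2*L)) = 3*r + 3*(-5 + r)/(2*L))
(24 + o)*s(11, 16) = (24 - 62)*((3/2)*(-5 + 16 + 2*11*16)/11) = -57*(-5 + 16 + 352)/11 = -57*363/11 = -38*99/2 = -1881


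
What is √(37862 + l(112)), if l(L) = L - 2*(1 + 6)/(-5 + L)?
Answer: 2*√108690707/107 ≈ 194.87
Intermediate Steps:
l(L) = L - 14/(-5 + L)
√(37862 + l(112)) = √(37862 + (-14 + 112² - 5*112)/(-5 + 112)) = √(37862 + (-14 + 12544 - 560)/107) = √(37862 + (1/107)*11970) = √(37862 + 11970/107) = √(4063204/107) = 2*√108690707/107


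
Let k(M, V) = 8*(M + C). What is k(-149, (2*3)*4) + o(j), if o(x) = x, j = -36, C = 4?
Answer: -1196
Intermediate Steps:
k(M, V) = 32 + 8*M (k(M, V) = 8*(M + 4) = 8*(4 + M) = 32 + 8*M)
k(-149, (2*3)*4) + o(j) = (32 + 8*(-149)) - 36 = (32 - 1192) - 36 = -1160 - 36 = -1196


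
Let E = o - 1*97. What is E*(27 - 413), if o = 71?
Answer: 10036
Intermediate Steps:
E = -26 (E = 71 - 1*97 = 71 - 97 = -26)
E*(27 - 413) = -26*(27 - 413) = -26*(-386) = 10036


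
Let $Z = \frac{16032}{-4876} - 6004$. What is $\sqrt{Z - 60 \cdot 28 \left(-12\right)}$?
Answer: $\frac{2 \sqrt{5257594541}}{1219} \approx 118.97$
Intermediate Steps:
$Z = - \frac{7322884}{1219}$ ($Z = 16032 \left(- \frac{1}{4876}\right) - 6004 = - \frac{4008}{1219} - 6004 = - \frac{7322884}{1219} \approx -6007.3$)
$\sqrt{Z - 60 \cdot 28 \left(-12\right)} = \sqrt{- \frac{7322884}{1219} - 60 \cdot 28 \left(-12\right)} = \sqrt{- \frac{7322884}{1219} - -20160} = \sqrt{- \frac{7322884}{1219} + 20160} = \sqrt{\frac{17252156}{1219}} = \frac{2 \sqrt{5257594541}}{1219}$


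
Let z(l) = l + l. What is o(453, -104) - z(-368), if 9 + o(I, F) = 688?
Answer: 1415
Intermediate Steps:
o(I, F) = 679 (o(I, F) = -9 + 688 = 679)
z(l) = 2*l
o(453, -104) - z(-368) = 679 - 2*(-368) = 679 - 1*(-736) = 679 + 736 = 1415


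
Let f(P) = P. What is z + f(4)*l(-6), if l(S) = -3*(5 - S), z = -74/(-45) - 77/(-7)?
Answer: -5371/45 ≈ -119.36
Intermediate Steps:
z = 569/45 (z = -74*(-1/45) - 77*(-⅐) = 74/45 + 11 = 569/45 ≈ 12.644)
l(S) = -15 + 3*S
z + f(4)*l(-6) = 569/45 + 4*(-15 + 3*(-6)) = 569/45 + 4*(-15 - 18) = 569/45 + 4*(-33) = 569/45 - 132 = -5371/45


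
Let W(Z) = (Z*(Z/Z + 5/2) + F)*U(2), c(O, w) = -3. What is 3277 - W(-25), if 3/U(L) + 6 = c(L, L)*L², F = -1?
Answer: 13049/4 ≈ 3262.3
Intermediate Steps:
U(L) = 3/(-6 - 3*L²)
W(Z) = ⅙ - 7*Z/12 (W(Z) = (Z*(Z/Z + 5/2) - 1)/(-2 - 1*2²) = (Z*(1 + 5*(½)) - 1)/(-2 - 1*4) = (Z*(1 + 5/2) - 1)/(-2 - 4) = (Z*(7/2) - 1)/(-6) = (7*Z/2 - 1)*(-⅙) = (-1 + 7*Z/2)*(-⅙) = ⅙ - 7*Z/12)
3277 - W(-25) = 3277 - (⅙ - 7/12*(-25)) = 3277 - (⅙ + 175/12) = 3277 - 1*59/4 = 3277 - 59/4 = 13049/4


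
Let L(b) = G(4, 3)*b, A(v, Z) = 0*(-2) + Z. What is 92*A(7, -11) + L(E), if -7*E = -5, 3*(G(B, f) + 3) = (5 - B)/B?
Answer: -12169/12 ≈ -1014.1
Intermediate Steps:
A(v, Z) = Z (A(v, Z) = 0 + Z = Z)
G(B, f) = -3 + (5 - B)/(3*B) (G(B, f) = -3 + ((5 - B)/B)/3 = -3 + (5 - B)/(3*B))
E = 5/7 (E = -⅐*(-5) = 5/7 ≈ 0.71429)
L(b) = -35*b/12 (L(b) = ((5/3)*(1 - 2*4)/4)*b = ((5/3)*(¼)*(1 - 8))*b = ((5/3)*(¼)*(-7))*b = -35*b/12)
92*A(7, -11) + L(E) = 92*(-11) - 35/12*5/7 = -1012 - 25/12 = -12169/12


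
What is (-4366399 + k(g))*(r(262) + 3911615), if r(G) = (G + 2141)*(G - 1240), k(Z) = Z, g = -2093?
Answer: -6821317256652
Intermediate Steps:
r(G) = (-1240 + G)*(2141 + G) (r(G) = (2141 + G)*(-1240 + G) = (-1240 + G)*(2141 + G))
(-4366399 + k(g))*(r(262) + 3911615) = (-4366399 - 2093)*((-2654840 + 262² + 901*262) + 3911615) = -4368492*((-2654840 + 68644 + 236062) + 3911615) = -4368492*(-2350134 + 3911615) = -4368492*1561481 = -6821317256652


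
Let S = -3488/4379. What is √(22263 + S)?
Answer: √426892021631/4379 ≈ 149.21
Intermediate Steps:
S = -3488/4379 (S = -3488*1/4379 = -3488/4379 ≈ -0.79653)
√(22263 + S) = √(22263 - 3488/4379) = √(97486189/4379) = √426892021631/4379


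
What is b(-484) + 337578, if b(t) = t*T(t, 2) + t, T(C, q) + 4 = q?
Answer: 338062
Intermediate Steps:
T(C, q) = -4 + q
b(t) = -t (b(t) = t*(-4 + 2) + t = t*(-2) + t = -2*t + t = -t)
b(-484) + 337578 = -1*(-484) + 337578 = 484 + 337578 = 338062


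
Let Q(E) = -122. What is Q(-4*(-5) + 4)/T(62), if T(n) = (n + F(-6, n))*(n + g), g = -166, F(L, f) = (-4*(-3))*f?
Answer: 61/41912 ≈ 0.0014554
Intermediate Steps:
F(L, f) = 12*f
T(n) = 13*n*(-166 + n) (T(n) = (n + 12*n)*(n - 166) = (13*n)*(-166 + n) = 13*n*(-166 + n))
Q(-4*(-5) + 4)/T(62) = -122*1/(806*(-166 + 62)) = -122/(13*62*(-104)) = -122/(-83824) = -122*(-1/83824) = 61/41912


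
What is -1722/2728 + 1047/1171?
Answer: 419877/1597244 ≈ 0.26288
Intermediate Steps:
-1722/2728 + 1047/1171 = -1722*1/2728 + 1047*(1/1171) = -861/1364 + 1047/1171 = 419877/1597244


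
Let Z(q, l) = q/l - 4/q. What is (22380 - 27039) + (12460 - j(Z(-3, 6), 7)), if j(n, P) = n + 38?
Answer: 46573/6 ≈ 7762.2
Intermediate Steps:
Z(q, l) = -4/q + q/l
j(n, P) = 38 + n
(22380 - 27039) + (12460 - j(Z(-3, 6), 7)) = (22380 - 27039) + (12460 - (38 + (-4/(-3) - 3/6))) = -4659 + (12460 - (38 + (-4*(-⅓) - 3*⅙))) = -4659 + (12460 - (38 + (4/3 - ½))) = -4659 + (12460 - (38 + ⅚)) = -4659 + (12460 - 1*233/6) = -4659 + (12460 - 233/6) = -4659 + 74527/6 = 46573/6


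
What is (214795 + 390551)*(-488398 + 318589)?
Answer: -102793198914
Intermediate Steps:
(214795 + 390551)*(-488398 + 318589) = 605346*(-169809) = -102793198914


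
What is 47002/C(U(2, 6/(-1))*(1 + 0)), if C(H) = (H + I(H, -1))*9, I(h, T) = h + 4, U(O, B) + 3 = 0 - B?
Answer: 23501/45 ≈ 522.24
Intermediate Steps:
U(O, B) = -3 - B (U(O, B) = -3 + (0 - B) = -3 - B)
I(h, T) = 4 + h
C(H) = 36 + 18*H (C(H) = (H + (4 + H))*9 = (4 + 2*H)*9 = 36 + 18*H)
47002/C(U(2, 6/(-1))*(1 + 0)) = 47002/(36 + 18*((-3 - 6/(-1))*(1 + 0))) = 47002/(36 + 18*((-3 - 6*(-1))*1)) = 47002/(36 + 18*((-3 - 1*(-6))*1)) = 47002/(36 + 18*((-3 + 6)*1)) = 47002/(36 + 18*(3*1)) = 47002/(36 + 18*3) = 47002/(36 + 54) = 47002/90 = 47002*(1/90) = 23501/45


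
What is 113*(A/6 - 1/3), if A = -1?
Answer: -113/2 ≈ -56.500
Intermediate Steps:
113*(A/6 - 1/3) = 113*(-1/6 - 1/3) = 113*(-1*⅙ - 1*⅓) = 113*(-⅙ - ⅓) = 113*(-½) = -113/2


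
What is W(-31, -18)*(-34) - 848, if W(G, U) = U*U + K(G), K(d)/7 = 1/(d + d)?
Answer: -367665/31 ≈ -11860.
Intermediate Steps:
K(d) = 7/(2*d) (K(d) = 7/(d + d) = 7/((2*d)) = 7*(1/(2*d)) = 7/(2*d))
W(G, U) = U**2 + 7/(2*G) (W(G, U) = U*U + 7/(2*G) = U**2 + 7/(2*G))
W(-31, -18)*(-34) - 848 = ((-18)**2 + (7/2)/(-31))*(-34) - 848 = (324 + (7/2)*(-1/31))*(-34) - 848 = (324 - 7/62)*(-34) - 848 = (20081/62)*(-34) - 848 = -341377/31 - 848 = -367665/31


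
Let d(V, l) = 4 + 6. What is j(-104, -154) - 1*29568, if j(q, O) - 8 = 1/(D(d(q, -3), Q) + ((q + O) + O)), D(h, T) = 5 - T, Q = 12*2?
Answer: -12740361/431 ≈ -29560.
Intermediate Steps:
d(V, l) = 10
Q = 24
j(q, O) = 8 + 1/(-19 + q + 2*O) (j(q, O) = 8 + 1/((5 - 1*24) + ((q + O) + O)) = 8 + 1/((5 - 24) + ((O + q) + O)) = 8 + 1/(-19 + (q + 2*O)) = 8 + 1/(-19 + q + 2*O))
j(-104, -154) - 1*29568 = (-151 + 8*(-104) + 16*(-154))/(-19 - 104 + 2*(-154)) - 1*29568 = (-151 - 832 - 2464)/(-19 - 104 - 308) - 29568 = -3447/(-431) - 29568 = -1/431*(-3447) - 29568 = 3447/431 - 29568 = -12740361/431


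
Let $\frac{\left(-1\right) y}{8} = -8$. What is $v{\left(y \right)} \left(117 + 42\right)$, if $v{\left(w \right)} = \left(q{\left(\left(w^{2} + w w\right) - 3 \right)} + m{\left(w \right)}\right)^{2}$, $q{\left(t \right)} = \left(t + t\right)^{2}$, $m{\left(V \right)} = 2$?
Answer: $11440383894040838364$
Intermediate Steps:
$y = 64$ ($y = \left(-8\right) \left(-8\right) = 64$)
$q{\left(t \right)} = 4 t^{2}$ ($q{\left(t \right)} = \left(2 t\right)^{2} = 4 t^{2}$)
$v{\left(w \right)} = \left(2 + 4 \left(-3 + 2 w^{2}\right)^{2}\right)^{2}$ ($v{\left(w \right)} = \left(4 \left(\left(w^{2} + w w\right) - 3\right)^{2} + 2\right)^{2} = \left(4 \left(\left(w^{2} + w^{2}\right) - 3\right)^{2} + 2\right)^{2} = \left(4 \left(2 w^{2} - 3\right)^{2} + 2\right)^{2} = \left(4 \left(-3 + 2 w^{2}\right)^{2} + 2\right)^{2} = \left(2 + 4 \left(-3 + 2 w^{2}\right)^{2}\right)^{2}$)
$v{\left(y \right)} \left(117 + 42\right) = 4 \left(1 + 2 \left(-3 + 2 \cdot 64^{2}\right)^{2}\right)^{2} \left(117 + 42\right) = 4 \left(1 + 2 \left(-3 + 2 \cdot 4096\right)^{2}\right)^{2} \cdot 159 = 4 \left(1 + 2 \left(-3 + 8192\right)^{2}\right)^{2} \cdot 159 = 4 \left(1 + 2 \cdot 8189^{2}\right)^{2} \cdot 159 = 4 \left(1 + 2 \cdot 67059721\right)^{2} \cdot 159 = 4 \left(1 + 134119442\right)^{2} \cdot 159 = 4 \cdot 134119443^{2} \cdot 159 = 4 \cdot 17988024990630249 \cdot 159 = 71952099962520996 \cdot 159 = 11440383894040838364$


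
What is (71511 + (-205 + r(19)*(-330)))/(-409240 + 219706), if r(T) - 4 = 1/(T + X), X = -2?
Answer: -594716/1611039 ≈ -0.36915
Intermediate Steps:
r(T) = 4 + 1/(-2 + T) (r(T) = 4 + 1/(T - 2) = 4 + 1/(-2 + T))
(71511 + (-205 + r(19)*(-330)))/(-409240 + 219706) = (71511 + (-205 + ((-7 + 4*19)/(-2 + 19))*(-330)))/(-409240 + 219706) = (71511 + (-205 + ((-7 + 76)/17)*(-330)))/(-189534) = (71511 + (-205 + ((1/17)*69)*(-330)))*(-1/189534) = (71511 + (-205 + (69/17)*(-330)))*(-1/189534) = (71511 + (-205 - 22770/17))*(-1/189534) = (71511 - 26255/17)*(-1/189534) = (1189432/17)*(-1/189534) = -594716/1611039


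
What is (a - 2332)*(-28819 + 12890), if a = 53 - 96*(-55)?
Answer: -47802929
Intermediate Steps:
a = 5333 (a = 53 + 5280 = 5333)
(a - 2332)*(-28819 + 12890) = (5333 - 2332)*(-28819 + 12890) = 3001*(-15929) = -47802929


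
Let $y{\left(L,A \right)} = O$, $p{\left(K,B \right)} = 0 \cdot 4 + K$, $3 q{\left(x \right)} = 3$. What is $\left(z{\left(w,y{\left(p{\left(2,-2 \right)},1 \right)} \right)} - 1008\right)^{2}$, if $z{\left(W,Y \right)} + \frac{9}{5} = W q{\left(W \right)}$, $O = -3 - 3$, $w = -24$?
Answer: $\frac{26718561}{25} \approx 1.0687 \cdot 10^{6}$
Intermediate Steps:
$q{\left(x \right)} = 1$ ($q{\left(x \right)} = \frac{1}{3} \cdot 3 = 1$)
$p{\left(K,B \right)} = K$ ($p{\left(K,B \right)} = 0 + K = K$)
$O = -6$
$y{\left(L,A \right)} = -6$
$z{\left(W,Y \right)} = - \frac{9}{5} + W$ ($z{\left(W,Y \right)} = - \frac{9}{5} + W 1 = - \frac{9}{5} + W$)
$\left(z{\left(w,y{\left(p{\left(2,-2 \right)},1 \right)} \right)} - 1008\right)^{2} = \left(\left(- \frac{9}{5} - 24\right) - 1008\right)^{2} = \left(- \frac{129}{5} - 1008\right)^{2} = \left(- \frac{5169}{5}\right)^{2} = \frac{26718561}{25}$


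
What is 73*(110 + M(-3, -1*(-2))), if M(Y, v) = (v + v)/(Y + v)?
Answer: 7738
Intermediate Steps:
M(Y, v) = 2*v/(Y + v) (M(Y, v) = (2*v)/(Y + v) = 2*v/(Y + v))
73*(110 + M(-3, -1*(-2))) = 73*(110 + 2*(-1*(-2))/(-3 - 1*(-2))) = 73*(110 + 2*2/(-3 + 2)) = 73*(110 + 2*2/(-1)) = 73*(110 + 2*2*(-1)) = 73*(110 - 4) = 73*106 = 7738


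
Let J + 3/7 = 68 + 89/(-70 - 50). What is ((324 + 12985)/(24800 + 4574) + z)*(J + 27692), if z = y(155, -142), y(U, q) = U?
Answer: 35491277193781/8224720 ≈ 4.3152e+6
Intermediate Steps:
z = 155
J = 56137/840 (J = -3/7 + (68 + 89/(-70 - 50)) = -3/7 + (68 + 89/(-120)) = -3/7 + (68 + 89*(-1/120)) = -3/7 + (68 - 89/120) = -3/7 + 8071/120 = 56137/840 ≈ 66.830)
((324 + 12985)/(24800 + 4574) + z)*(J + 27692) = ((324 + 12985)/(24800 + 4574) + 155)*(56137/840 + 27692) = (13309/29374 + 155)*(23317417/840) = (4566279/29374)*(23317417/840) = 35491277193781/8224720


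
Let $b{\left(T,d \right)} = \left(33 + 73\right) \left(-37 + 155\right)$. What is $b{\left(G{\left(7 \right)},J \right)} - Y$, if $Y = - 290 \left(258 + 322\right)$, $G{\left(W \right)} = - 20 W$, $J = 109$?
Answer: $180708$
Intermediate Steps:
$b{\left(T,d \right)} = 12508$ ($b{\left(T,d \right)} = 106 \cdot 118 = 12508$)
$Y = -168200$ ($Y = \left(-290\right) 580 = -168200$)
$b{\left(G{\left(7 \right)},J \right)} - Y = 12508 - -168200 = 12508 + 168200 = 180708$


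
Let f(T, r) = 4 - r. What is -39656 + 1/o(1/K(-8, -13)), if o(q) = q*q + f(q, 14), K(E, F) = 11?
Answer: -47944225/1209 ≈ -39656.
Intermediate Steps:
o(q) = -10 + q² (o(q) = q*q + (4 - 1*14) = q² + (4 - 14) = q² - 10 = -10 + q²)
-39656 + 1/o(1/K(-8, -13)) = -39656 + 1/(-10 + (1/11)²) = -39656 + 1/(-10 + 1/121) = -39656 + 1/(-1209/121) = -39656 - 121/1209 = -47944225/1209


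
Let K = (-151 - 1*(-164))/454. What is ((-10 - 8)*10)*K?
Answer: -1170/227 ≈ -5.1542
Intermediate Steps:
K = 13/454 (K = (-151 + 164)*(1/454) = 13*(1/454) = 13/454 ≈ 0.028634)
((-10 - 8)*10)*K = ((-10 - 8)*10)*(13/454) = -18*10*(13/454) = -180*13/454 = -1170/227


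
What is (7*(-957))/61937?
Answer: -6699/61937 ≈ -0.10816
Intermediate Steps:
(7*(-957))/61937 = -6699*1/61937 = -6699/61937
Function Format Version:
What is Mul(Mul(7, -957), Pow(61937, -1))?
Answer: Rational(-6699, 61937) ≈ -0.10816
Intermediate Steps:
Mul(Mul(7, -957), Pow(61937, -1)) = Mul(-6699, Rational(1, 61937)) = Rational(-6699, 61937)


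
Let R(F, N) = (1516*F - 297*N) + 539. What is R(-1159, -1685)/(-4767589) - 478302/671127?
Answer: -479123858086/1066552567601 ≈ -0.44923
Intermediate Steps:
R(F, N) = 539 - 297*N + 1516*F (R(F, N) = (-297*N + 1516*F) + 539 = 539 - 297*N + 1516*F)
R(-1159, -1685)/(-4767589) - 478302/671127 = (539 - 297*(-1685) + 1516*(-1159))/(-4767589) - 478302/671127 = (539 + 500445 - 1757044)*(-1/4767589) - 478302*1/671127 = -1256060*(-1/4767589) - 159434/223709 = 1256060/4767589 - 159434/223709 = -479123858086/1066552567601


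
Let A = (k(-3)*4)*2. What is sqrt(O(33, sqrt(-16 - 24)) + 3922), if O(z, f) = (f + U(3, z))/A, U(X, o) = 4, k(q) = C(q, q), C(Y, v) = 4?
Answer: sqrt(62754 + I*sqrt(10))/4 ≈ 62.627 + 0.0015779*I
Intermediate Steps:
k(q) = 4
A = 32 (A = (4*4)*2 = 16*2 = 32)
O(z, f) = 1/8 + f/32 (O(z, f) = (f + 4)/32 = (4 + f)*(1/32) = 1/8 + f/32)
sqrt(O(33, sqrt(-16 - 24)) + 3922) = sqrt((1/8 + sqrt(-16 - 24)/32) + 3922) = sqrt((1/8 + sqrt(-40)/32) + 3922) = sqrt((1/8 + (2*I*sqrt(10))/32) + 3922) = sqrt((1/8 + I*sqrt(10)/16) + 3922) = sqrt(31377/8 + I*sqrt(10)/16)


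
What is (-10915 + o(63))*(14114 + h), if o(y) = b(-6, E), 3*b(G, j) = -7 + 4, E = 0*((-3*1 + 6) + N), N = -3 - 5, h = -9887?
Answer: -46141932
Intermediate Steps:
N = -8
E = 0 (E = 0*((-3*1 + 6) - 8) = 0*((-3 + 6) - 8) = 0*(3 - 8) = 0*(-5) = 0)
b(G, j) = -1 (b(G, j) = (-7 + 4)/3 = (⅓)*(-3) = -1)
o(y) = -1
(-10915 + o(63))*(14114 + h) = (-10915 - 1)*(14114 - 9887) = -10916*4227 = -46141932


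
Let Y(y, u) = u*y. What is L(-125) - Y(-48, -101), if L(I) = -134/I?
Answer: -605866/125 ≈ -4846.9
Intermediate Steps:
L(-125) - Y(-48, -101) = -134/(-125) - (-101)*(-48) = -134*(-1/125) - 1*4848 = 134/125 - 4848 = -605866/125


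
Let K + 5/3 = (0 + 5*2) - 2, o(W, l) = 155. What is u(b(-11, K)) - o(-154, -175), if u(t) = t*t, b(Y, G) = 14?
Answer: 41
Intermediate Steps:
K = 19/3 (K = -5/3 + ((0 + 5*2) - 2) = -5/3 + ((0 + 10) - 2) = -5/3 + (10 - 2) = -5/3 + 8 = 19/3 ≈ 6.3333)
u(t) = t²
u(b(-11, K)) - o(-154, -175) = 14² - 1*155 = 196 - 155 = 41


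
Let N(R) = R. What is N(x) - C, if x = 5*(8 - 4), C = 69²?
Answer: -4741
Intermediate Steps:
C = 4761
x = 20 (x = 5*4 = 20)
N(x) - C = 20 - 1*4761 = 20 - 4761 = -4741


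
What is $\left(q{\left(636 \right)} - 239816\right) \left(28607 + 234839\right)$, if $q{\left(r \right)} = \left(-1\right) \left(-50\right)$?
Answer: $-63165393636$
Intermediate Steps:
$q{\left(r \right)} = 50$
$\left(q{\left(636 \right)} - 239816\right) \left(28607 + 234839\right) = \left(50 - 239816\right) \left(28607 + 234839\right) = \left(-239766\right) 263446 = -63165393636$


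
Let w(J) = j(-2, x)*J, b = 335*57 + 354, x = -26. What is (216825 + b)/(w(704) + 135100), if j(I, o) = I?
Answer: 39379/22282 ≈ 1.7673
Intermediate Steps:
b = 19449 (b = 19095 + 354 = 19449)
w(J) = -2*J
(216825 + b)/(w(704) + 135100) = (216825 + 19449)/(-2*704 + 135100) = 236274/(-1408 + 135100) = 236274/133692 = 236274*(1/133692) = 39379/22282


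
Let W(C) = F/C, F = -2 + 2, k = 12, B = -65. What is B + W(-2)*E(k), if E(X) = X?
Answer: -65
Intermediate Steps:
F = 0
W(C) = 0 (W(C) = 0/C = 0)
B + W(-2)*E(k) = -65 + 0*12 = -65 + 0 = -65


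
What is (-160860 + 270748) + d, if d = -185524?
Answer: -75636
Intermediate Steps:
(-160860 + 270748) + d = (-160860 + 270748) - 185524 = 109888 - 185524 = -75636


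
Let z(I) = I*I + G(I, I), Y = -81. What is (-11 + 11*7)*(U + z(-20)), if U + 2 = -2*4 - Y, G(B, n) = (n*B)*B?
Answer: -496914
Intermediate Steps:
G(B, n) = n*B**2 (G(B, n) = (B*n)*B = n*B**2)
U = 71 (U = -2 + (-2*4 - 1*(-81)) = -2 + (-8 + 81) = -2 + 73 = 71)
z(I) = I**2 + I**3 (z(I) = I*I + I*I**2 = I**2 + I**3)
(-11 + 11*7)*(U + z(-20)) = (-11 + 11*7)*(71 + (-20)**2*(1 - 20)) = (-11 + 77)*(71 + 400*(-19)) = 66*(71 - 7600) = 66*(-7529) = -496914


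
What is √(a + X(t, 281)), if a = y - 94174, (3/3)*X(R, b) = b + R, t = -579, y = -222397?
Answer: I*√316869 ≈ 562.91*I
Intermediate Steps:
X(R, b) = R + b (X(R, b) = b + R = R + b)
a = -316571 (a = -222397 - 94174 = -316571)
√(a + X(t, 281)) = √(-316571 + (-579 + 281)) = √(-316571 - 298) = √(-316869) = I*√316869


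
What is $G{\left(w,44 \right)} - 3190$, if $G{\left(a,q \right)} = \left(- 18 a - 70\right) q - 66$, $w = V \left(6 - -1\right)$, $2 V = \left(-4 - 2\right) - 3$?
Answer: $18612$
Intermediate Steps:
$V = - \frac{9}{2}$ ($V = \frac{\left(-4 - 2\right) - 3}{2} = \frac{-6 - 3}{2} = \frac{1}{2} \left(-9\right) = - \frac{9}{2} \approx -4.5$)
$w = - \frac{63}{2}$ ($w = - \frac{9 \left(6 - -1\right)}{2} = - \frac{9 \left(6 + 1\right)}{2} = \left(- \frac{9}{2}\right) 7 = - \frac{63}{2} \approx -31.5$)
$G{\left(a,q \right)} = -66 + q \left(-70 - 18 a\right)$ ($G{\left(a,q \right)} = \left(-70 - 18 a\right) q - 66 = q \left(-70 - 18 a\right) - 66 = -66 + q \left(-70 - 18 a\right)$)
$G{\left(w,44 \right)} - 3190 = \left(-66 - 3080 - \left(-567\right) 44\right) - 3190 = \left(-66 - 3080 + 24948\right) - 3190 = 21802 - 3190 = 18612$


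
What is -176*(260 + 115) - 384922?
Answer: -450922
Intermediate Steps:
-176*(260 + 115) - 384922 = -176*375 - 384922 = -66000 - 384922 = -450922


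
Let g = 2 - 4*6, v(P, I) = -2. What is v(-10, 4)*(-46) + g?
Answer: 70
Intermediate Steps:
g = -22 (g = 2 - 24 = -22)
v(-10, 4)*(-46) + g = -2*(-46) - 22 = 92 - 22 = 70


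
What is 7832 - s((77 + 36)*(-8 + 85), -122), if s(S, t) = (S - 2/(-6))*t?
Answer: 3208184/3 ≈ 1.0694e+6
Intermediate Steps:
s(S, t) = t*(⅓ + S) (s(S, t) = (S - 2*(-⅙))*t = (S + ⅓)*t = (⅓ + S)*t = t*(⅓ + S))
7832 - s((77 + 36)*(-8 + 85), -122) = 7832 - (-122)*(⅓ + (77 + 36)*(-8 + 85)) = 7832 - (-122)*(⅓ + 113*77) = 7832 - (-122)*(⅓ + 8701) = 7832 - (-122)*26104/3 = 7832 - 1*(-3184688/3) = 7832 + 3184688/3 = 3208184/3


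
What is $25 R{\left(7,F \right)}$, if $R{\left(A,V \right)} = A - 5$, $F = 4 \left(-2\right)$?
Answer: $50$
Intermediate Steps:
$F = -8$
$R{\left(A,V \right)} = -5 + A$
$25 R{\left(7,F \right)} = 25 \left(-5 + 7\right) = 25 \cdot 2 = 50$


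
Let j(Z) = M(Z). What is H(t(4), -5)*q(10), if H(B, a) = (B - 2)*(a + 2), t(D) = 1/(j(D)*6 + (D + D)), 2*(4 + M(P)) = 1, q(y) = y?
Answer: 810/13 ≈ 62.308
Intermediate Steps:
M(P) = -7/2 (M(P) = -4 + (½)*1 = -4 + ½ = -7/2)
j(Z) = -7/2
t(D) = 1/(-21 + 2*D) (t(D) = 1/(-7/2*6 + (D + D)) = 1/(-21 + 2*D))
H(B, a) = (-2 + B)*(2 + a)
H(t(4), -5)*q(10) = (-4 - 2*(-5) + 2/(-21 + 2*4) - 5/(-21 + 2*4))*10 = (-4 + 10 + 2/(-21 + 8) - 5/(-21 + 8))*10 = (-4 + 10 + 2/(-13) - 5/(-13))*10 = (-4 + 10 + 2*(-1/13) - 1/13*(-5))*10 = (-4 + 10 - 2/13 + 5/13)*10 = (81/13)*10 = 810/13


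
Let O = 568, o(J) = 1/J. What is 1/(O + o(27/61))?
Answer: 27/15397 ≈ 0.0017536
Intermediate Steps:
1/(O + o(27/61)) = 1/(568 + 1/(27/61)) = 1/(568 + 61/27) = 1/(15397/27) = 27/15397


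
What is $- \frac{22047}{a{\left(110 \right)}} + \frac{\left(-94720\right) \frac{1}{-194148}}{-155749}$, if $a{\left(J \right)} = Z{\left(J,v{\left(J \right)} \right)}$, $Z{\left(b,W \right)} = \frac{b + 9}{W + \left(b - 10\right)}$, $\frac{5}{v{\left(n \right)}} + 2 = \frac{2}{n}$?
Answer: $- \frac{104166414629949715}{5767966569519} \approx -18059.0$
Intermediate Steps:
$v{\left(n \right)} = \frac{5}{-2 + \frac{2}{n}}$
$Z{\left(b,W \right)} = \frac{9 + b}{-10 + W + b}$ ($Z{\left(b,W \right)} = \frac{9 + b}{W + \left(-10 + b\right)} = \frac{9 + b}{-10 + W + b}$)
$a{\left(J \right)} = \frac{9 + J}{-10 + J - \frac{5 J}{-2 + 2 J}}$ ($a{\left(J \right)} = \frac{9 + J}{-10 - \frac{5 J}{-2 + 2 J} + J} = \frac{9 + J}{-10 + J - \frac{5 J}{-2 + 2 J}}$)
$- \frac{22047}{a{\left(110 \right)}} + \frac{\left(-94720\right) \frac{1}{-194148}}{-155749} = - \frac{22047}{2 \frac{1}{20 - 2970 + 2 \cdot 110^{2}} \left(-9 + 110^{2} + 8 \cdot 110\right)} + \frac{\left(-94720\right) \frac{1}{-194148}}{-155749} = - \frac{22047}{2 \frac{1}{20 - 2970 + 2 \cdot 12100} \left(-9 + 12100 + 880\right)} + \left(-94720\right) \left(- \frac{1}{194148}\right) \left(- \frac{1}{155749}\right) = - \frac{22047}{2 \frac{1}{20 - 2970 + 24200} \cdot 12971} + \frac{23680}{48537} \left(- \frac{1}{155749}\right) = - \frac{22047}{2 \cdot \frac{1}{21250} \cdot 12971} - \frac{23680}{7559589213} = - \frac{22047}{\frac{763}{625}} - \frac{23680}{7559589213} = \left(-22047\right) \frac{625}{763} - \frac{23680}{7559589213} = - \frac{13779375}{763} - \frac{23680}{7559589213} = - \frac{104166414629949715}{5767966569519}$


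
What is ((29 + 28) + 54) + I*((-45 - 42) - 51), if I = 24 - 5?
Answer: -2511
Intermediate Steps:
I = 19
((29 + 28) + 54) + I*((-45 - 42) - 51) = ((29 + 28) + 54) + 19*((-45 - 42) - 51) = (57 + 54) + 19*(-87 - 51) = 111 + 19*(-138) = 111 - 2622 = -2511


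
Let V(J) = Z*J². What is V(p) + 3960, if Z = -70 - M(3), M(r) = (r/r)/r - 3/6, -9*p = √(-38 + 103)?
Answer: 1897325/486 ≈ 3904.0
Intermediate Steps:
p = -√65/9 (p = -√(-38 + 103)/9 = -√65/9 ≈ -0.89581)
M(r) = -½ + 1/r (M(r) = 1/r - 3*⅙ = 1/r - ½ = -½ + 1/r)
Z = -419/6 (Z = -70 - (2 - 1*3)/(2*3) = -70 - (2 - 3)/(2*3) = -70 - (-1)/(2*3) = -70 - 1*(-⅙) = -70 + ⅙ = -419/6 ≈ -69.833)
V(J) = -419*J²/6
V(p) + 3960 = -419*(-√65/9)²/6 + 3960 = -419/6*65/81 + 3960 = -27235/486 + 3960 = 1897325/486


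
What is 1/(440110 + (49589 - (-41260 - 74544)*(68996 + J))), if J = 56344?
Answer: 1/14515363059 ≈ 6.8893e-11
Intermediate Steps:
1/(440110 + (49589 - (-41260 - 74544)*(68996 + J))) = 1/(440110 + (49589 - (-41260 - 74544)*(68996 + 56344))) = 1/(440110 + (49589 - (-115804)*125340)) = 1/(440110 + (49589 - 1*(-14514873360))) = 1/(440110 + (49589 + 14514873360)) = 1/(440110 + 14514922949) = 1/14515363059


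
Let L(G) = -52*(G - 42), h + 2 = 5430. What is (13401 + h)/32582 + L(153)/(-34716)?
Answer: 6376749/8569066 ≈ 0.74416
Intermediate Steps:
h = 5428 (h = -2 + 5430 = 5428)
L(G) = 2184 - 52*G (L(G) = -52*(-42 + G) = 2184 - 52*G)
(13401 + h)/32582 + L(153)/(-34716) = (13401 + 5428)/32582 + (2184 - 52*153)/(-34716) = 18829*(1/32582) + (2184 - 7956)*(-1/34716) = 18829/32582 - 5772*(-1/34716) = 18829/32582 + 481/2893 = 6376749/8569066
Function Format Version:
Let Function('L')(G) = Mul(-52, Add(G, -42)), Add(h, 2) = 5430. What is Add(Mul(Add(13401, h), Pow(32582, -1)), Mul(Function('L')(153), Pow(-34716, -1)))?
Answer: Rational(6376749, 8569066) ≈ 0.74416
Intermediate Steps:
h = 5428 (h = Add(-2, 5430) = 5428)
Function('L')(G) = Add(2184, Mul(-52, G)) (Function('L')(G) = Mul(-52, Add(-42, G)) = Add(2184, Mul(-52, G)))
Add(Mul(Add(13401, h), Pow(32582, -1)), Mul(Function('L')(153), Pow(-34716, -1))) = Add(Mul(Add(13401, 5428), Pow(32582, -1)), Mul(Add(2184, Mul(-52, 153)), Pow(-34716, -1))) = Add(Mul(18829, Rational(1, 32582)), Mul(Add(2184, -7956), Rational(-1, 34716))) = Add(Rational(18829, 32582), Mul(-5772, Rational(-1, 34716))) = Add(Rational(18829, 32582), Rational(481, 2893)) = Rational(6376749, 8569066)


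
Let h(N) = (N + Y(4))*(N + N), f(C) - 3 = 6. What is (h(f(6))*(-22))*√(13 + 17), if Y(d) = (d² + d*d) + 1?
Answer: -16632*√30 ≈ -91097.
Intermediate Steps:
f(C) = 9 (f(C) = 3 + 6 = 9)
Y(d) = 1 + 2*d² (Y(d) = (d² + d²) + 1 = 2*d² + 1 = 1 + 2*d²)
h(N) = 2*N*(33 + N) (h(N) = (N + (1 + 2*4²))*(N + N) = (N + (1 + 2*16))*(2*N) = (N + (1 + 32))*(2*N) = (N + 33)*(2*N) = (33 + N)*(2*N) = 2*N*(33 + N))
(h(f(6))*(-22))*√(13 + 17) = ((2*9*(33 + 9))*(-22))*√(13 + 17) = ((2*9*42)*(-22))*√30 = (756*(-22))*√30 = -16632*√30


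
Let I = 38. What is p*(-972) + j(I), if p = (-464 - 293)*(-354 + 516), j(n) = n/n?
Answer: 119200249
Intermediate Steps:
j(n) = 1
p = -122634 (p = -757*162 = -122634)
p*(-972) + j(I) = -122634*(-972) + 1 = 119200248 + 1 = 119200249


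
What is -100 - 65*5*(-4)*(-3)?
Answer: -4000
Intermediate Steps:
-100 - 65*5*(-4)*(-3) = -100 - (-1300)*(-3) = -100 - 65*60 = -100 - 3900 = -4000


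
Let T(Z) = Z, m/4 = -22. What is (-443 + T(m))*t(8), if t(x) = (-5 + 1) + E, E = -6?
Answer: 5310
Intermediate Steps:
m = -88 (m = 4*(-22) = -88)
t(x) = -10 (t(x) = (-5 + 1) - 6 = -4 - 6 = -10)
(-443 + T(m))*t(8) = (-443 - 88)*(-10) = -531*(-10) = 5310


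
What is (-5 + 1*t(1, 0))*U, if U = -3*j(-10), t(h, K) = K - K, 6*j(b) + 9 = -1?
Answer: -25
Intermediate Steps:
j(b) = -5/3 (j(b) = -3/2 + (⅙)*(-1) = -3/2 - ⅙ = -5/3)
t(h, K) = 0
U = 5 (U = -3*(-5/3) = 5)
(-5 + 1*t(1, 0))*U = (-5 + 1*0)*5 = (-5 + 0)*5 = -5*5 = -25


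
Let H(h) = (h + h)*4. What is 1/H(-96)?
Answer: -1/768 ≈ -0.0013021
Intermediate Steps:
H(h) = 8*h (H(h) = (2*h)*4 = 8*h)
1/H(-96) = 1/(8*(-96)) = 1/(-768) = -1/768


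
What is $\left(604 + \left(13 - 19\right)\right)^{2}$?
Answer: $357604$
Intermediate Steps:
$\left(604 + \left(13 - 19\right)\right)^{2} = \left(604 - 6\right)^{2} = 598^{2} = 357604$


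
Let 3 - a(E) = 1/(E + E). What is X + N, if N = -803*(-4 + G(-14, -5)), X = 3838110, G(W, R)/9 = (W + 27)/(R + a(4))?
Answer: 66054082/17 ≈ 3.8855e+6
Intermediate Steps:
a(E) = 3 - 1/(2*E) (a(E) = 3 - 1/(E + E) = 3 - 1/(2*E))
G(W, R) = 9*(27 + W)/(23/8 + R) (G(W, R) = 9*((W + 27)/(R + (3 - ½/4))) = 9*((27 + W)/(R + (3 - ½*¼))) = 9*((27 + W)/(R + (3 - ⅛))) = 9*((27 + W)/(R + 23/8)) = 9*((27 + W)/(23/8 + R)) = 9*(27 + W)/(23/8 + R))
N = 806212/17 (N = -803*(-4 + 72*(27 - 14)/(23 + 8*(-5))) = -803*(-4 + 72*13/(23 - 40)) = -803*(-4 + 72*13/(-17)) = -803*(-4 + 72*(-1/17)*13) = -803*(-4 - 936/17) = -803*(-1004/17) = 806212/17 ≈ 47424.)
X + N = 3838110 + 806212/17 = 66054082/17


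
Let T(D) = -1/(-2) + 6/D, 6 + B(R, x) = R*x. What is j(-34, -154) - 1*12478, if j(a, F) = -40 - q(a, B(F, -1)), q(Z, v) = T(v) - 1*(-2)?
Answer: -463260/37 ≈ -12521.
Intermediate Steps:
B(R, x) = -6 + R*x
T(D) = ½ + 6/D (T(D) = -1*(-½) + 6/D = ½ + 6/D)
q(Z, v) = 2 + (12 + v)/(2*v) (q(Z, v) = (12 + v)/(2*v) - 1*(-2) = (12 + v)/(2*v) + 2 = 2 + (12 + v)/(2*v))
j(a, F) = -85/2 - 6/(-6 - F) (j(a, F) = -40 - (5/2 + 6/(-6 + F*(-1))) = -40 - (5/2 + 6/(-6 - F)) = -40 + (-5/2 - 6/(-6 - F)) = -85/2 - 6/(-6 - F))
j(-34, -154) - 1*12478 = (498 + 85*(-154))/(2*(-6 - 1*(-154))) - 1*12478 = (498 - 13090)/(2*(-6 + 154)) - 12478 = (½)*(-12592)/148 - 12478 = (½)*(1/148)*(-12592) - 12478 = -1574/37 - 12478 = -463260/37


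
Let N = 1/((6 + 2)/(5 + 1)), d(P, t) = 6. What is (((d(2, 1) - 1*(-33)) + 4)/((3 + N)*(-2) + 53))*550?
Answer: 47300/91 ≈ 519.78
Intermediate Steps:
N = ¾ (N = 1/(8/6) = 1/(8*(⅙)) = 1/(4/3) = ¾ ≈ 0.75000)
(((d(2, 1) - 1*(-33)) + 4)/((3 + N)*(-2) + 53))*550 = (((6 - 1*(-33)) + 4)/((3 + ¾)*(-2) + 53))*550 = (((6 + 33) + 4)/((15/4)*(-2) + 53))*550 = ((39 + 4)/(-15/2 + 53))*550 = (43/(91/2))*550 = (43*(2/91))*550 = (86/91)*550 = 47300/91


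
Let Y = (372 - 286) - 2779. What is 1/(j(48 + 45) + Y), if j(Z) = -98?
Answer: -1/2791 ≈ -0.00035829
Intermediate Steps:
Y = -2693 (Y = 86 - 2779 = -2693)
1/(j(48 + 45) + Y) = 1/(-98 - 2693) = 1/(-2791) = -1/2791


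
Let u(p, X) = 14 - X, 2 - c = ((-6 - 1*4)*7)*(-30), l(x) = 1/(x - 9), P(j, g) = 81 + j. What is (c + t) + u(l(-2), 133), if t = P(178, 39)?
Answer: -1958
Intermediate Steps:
l(x) = 1/(-9 + x)
t = 259 (t = 81 + 178 = 259)
c = -2098 (c = 2 - (-6 - 1*4)*7*(-30) = 2 - (-6 - 4)*7*(-30) = 2 - (-10*7)*(-30) = 2 - (-70)*(-30) = 2 - 1*2100 = 2 - 2100 = -2098)
(c + t) + u(l(-2), 133) = (-2098 + 259) + (14 - 1*133) = -1839 + (14 - 133) = -1839 - 119 = -1958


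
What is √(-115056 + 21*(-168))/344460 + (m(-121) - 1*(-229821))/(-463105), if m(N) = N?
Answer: -45940/92621 + 3*I*√366/57410 ≈ -0.496 + 0.00099971*I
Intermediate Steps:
√(-115056 + 21*(-168))/344460 + (m(-121) - 1*(-229821))/(-463105) = √(-115056 + 21*(-168))/344460 + (-121 - 1*(-229821))/(-463105) = √(-115056 - 3528)*(1/344460) + (-121 + 229821)*(-1/463105) = √(-118584)*(1/344460) + 229700*(-1/463105) = (18*I*√366)*(1/344460) - 45940/92621 = 3*I*√366/57410 - 45940/92621 = -45940/92621 + 3*I*√366/57410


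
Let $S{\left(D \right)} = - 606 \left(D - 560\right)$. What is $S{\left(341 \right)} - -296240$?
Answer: $428954$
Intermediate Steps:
$S{\left(D \right)} = 339360 - 606 D$ ($S{\left(D \right)} = - 606 \left(-560 + D\right) = 339360 - 606 D$)
$S{\left(341 \right)} - -296240 = \left(339360 - 206646\right) - -296240 = \left(339360 - 206646\right) + 296240 = 132714 + 296240 = 428954$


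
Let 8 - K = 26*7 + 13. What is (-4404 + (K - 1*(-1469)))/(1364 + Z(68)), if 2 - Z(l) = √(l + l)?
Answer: -1066163/466455 - 1561*√34/466455 ≈ -2.3052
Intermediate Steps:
Z(l) = 2 - √2*√l (Z(l) = 2 - √(l + l) = 2 - √(2*l) = 2 - √2*√l)
K = -187 (K = 8 - (26*7 + 13) = 8 - (182 + 13) = 8 - 1*195 = 8 - 195 = -187)
(-4404 + (K - 1*(-1469)))/(1364 + Z(68)) = (-4404 + (-187 - 1*(-1469)))/(1364 + (2 - √2*√68)) = (-4404 + (-187 + 1469))/(1364 + (2 - √2*2*√17)) = (-4404 + 1282)/(1364 + (2 - 2*√34)) = -3122/(1366 - 2*√34)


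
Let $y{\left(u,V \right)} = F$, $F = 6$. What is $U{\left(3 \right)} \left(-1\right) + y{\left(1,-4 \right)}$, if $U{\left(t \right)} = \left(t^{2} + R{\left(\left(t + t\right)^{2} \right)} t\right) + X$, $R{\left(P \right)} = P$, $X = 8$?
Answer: $-119$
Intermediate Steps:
$y{\left(u,V \right)} = 6$
$U{\left(t \right)} = 8 + t^{2} + 4 t^{3}$ ($U{\left(t \right)} = \left(t^{2} + \left(t + t\right)^{2} t\right) + 8 = \left(t^{2} + \left(2 t\right)^{2} t\right) + 8 = \left(t^{2} + 4 t^{2} t\right) + 8 = \left(t^{2} + 4 t^{3}\right) + 8 = 8 + t^{2} + 4 t^{3}$)
$U{\left(3 \right)} \left(-1\right) + y{\left(1,-4 \right)} = \left(8 + 3^{2} + 4 \cdot 3^{3}\right) \left(-1\right) + 6 = \left(8 + 9 + 4 \cdot 27\right) \left(-1\right) + 6 = \left(8 + 9 + 108\right) \left(-1\right) + 6 = 125 \left(-1\right) + 6 = -125 + 6 = -119$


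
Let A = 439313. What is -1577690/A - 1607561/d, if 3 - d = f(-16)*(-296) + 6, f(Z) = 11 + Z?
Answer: 703882731323/651501179 ≈ 1080.4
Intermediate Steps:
d = -1483 (d = 3 - ((11 - 16)*(-296) + 6) = 3 - (-5*(-296) + 6) = 3 - (1480 + 6) = 3 - 1*1486 = 3 - 1486 = -1483)
-1577690/A - 1607561/d = -1577690/439313 - 1607561/(-1483) = -1577690*1/439313 - 1607561*(-1/1483) = -1577690/439313 + 1607561/1483 = 703882731323/651501179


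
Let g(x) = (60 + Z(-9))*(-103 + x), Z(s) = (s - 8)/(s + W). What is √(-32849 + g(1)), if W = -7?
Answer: I*√625238/4 ≈ 197.68*I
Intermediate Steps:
Z(s) = (-8 + s)/(-7 + s) (Z(s) = (s - 8)/(s - 7) = (-8 + s)/(-7 + s))
g(x) = -100631/16 + 977*x/16 (g(x) = (60 + (-8 - 9)/(-7 - 9))*(-103 + x) = (60 - 17/(-16))*(-103 + x) = (60 - 1/16*(-17))*(-103 + x) = (60 + 17/16)*(-103 + x) = 977*(-103 + x)/16 = -100631/16 + 977*x/16)
√(-32849 + g(1)) = √(-32849 + (-100631/16 + (977/16)*1)) = √(-32849 + (-100631/16 + 977/16)) = √(-32849 - 49827/8) = √(-312619/8) = I*√625238/4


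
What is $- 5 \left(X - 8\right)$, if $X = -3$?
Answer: $55$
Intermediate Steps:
$- 5 \left(X - 8\right) = - 5 \left(-3 - 8\right) = \left(-5\right) \left(-11\right) = 55$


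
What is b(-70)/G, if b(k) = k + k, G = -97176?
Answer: 35/24294 ≈ 0.0014407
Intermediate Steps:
b(k) = 2*k
b(-70)/G = (2*(-70))/(-97176) = -140*(-1/97176) = 35/24294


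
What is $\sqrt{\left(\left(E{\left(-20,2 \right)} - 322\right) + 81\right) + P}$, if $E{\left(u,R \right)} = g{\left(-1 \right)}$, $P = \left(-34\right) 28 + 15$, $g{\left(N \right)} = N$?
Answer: $3 i \sqrt{131} \approx 34.337 i$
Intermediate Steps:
$P = -937$ ($P = -952 + 15 = -937$)
$E{\left(u,R \right)} = -1$
$\sqrt{\left(\left(E{\left(-20,2 \right)} - 322\right) + 81\right) + P} = \sqrt{\left(\left(-1 - 322\right) + 81\right) - 937} = \sqrt{\left(-323 + 81\right) - 937} = \sqrt{-242 - 937} = \sqrt{-1179} = 3 i \sqrt{131}$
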